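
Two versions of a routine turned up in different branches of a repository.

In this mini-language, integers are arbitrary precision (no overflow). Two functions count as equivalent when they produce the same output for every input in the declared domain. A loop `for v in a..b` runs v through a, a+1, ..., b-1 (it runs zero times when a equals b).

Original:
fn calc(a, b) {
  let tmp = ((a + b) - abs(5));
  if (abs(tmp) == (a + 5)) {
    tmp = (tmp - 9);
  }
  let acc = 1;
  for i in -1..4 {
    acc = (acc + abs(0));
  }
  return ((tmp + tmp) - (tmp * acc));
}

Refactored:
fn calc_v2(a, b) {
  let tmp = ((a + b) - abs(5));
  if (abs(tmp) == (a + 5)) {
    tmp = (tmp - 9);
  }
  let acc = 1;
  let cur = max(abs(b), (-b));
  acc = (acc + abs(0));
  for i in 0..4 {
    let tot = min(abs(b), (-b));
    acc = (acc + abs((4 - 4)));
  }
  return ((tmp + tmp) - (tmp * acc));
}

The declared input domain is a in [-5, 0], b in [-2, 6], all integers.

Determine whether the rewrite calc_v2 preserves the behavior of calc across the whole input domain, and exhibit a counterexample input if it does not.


The suspicious-looking change has no observable effect anywhere in the declared ranges.
Spot check at a=-4, b=4 — calc: tmp = -5; (abs(tmp) == (a + 5)) -> false; acc = 1; [i=-1]; acc = 1; [i=0]; acc = 1; [i=1]; acc = 1; [i=2]; acc = 1; [i=3]; acc = 1; return -5. calc_v2: tmp = -5; (abs(tmp) == (a + 5)) -> false; acc = 1; cur = 4; acc = 1; [i=0]; tot = -4; acc = 1; [i=1]; tot = -4; acc = 1; [i=2]; tot = -4; acc = 1; [i=3]; tot = -4; acc = 1; return -5. Both give -5.
An exhaustive pass over the 54 declared inputs shows identical outputs.
verdict: equivalent


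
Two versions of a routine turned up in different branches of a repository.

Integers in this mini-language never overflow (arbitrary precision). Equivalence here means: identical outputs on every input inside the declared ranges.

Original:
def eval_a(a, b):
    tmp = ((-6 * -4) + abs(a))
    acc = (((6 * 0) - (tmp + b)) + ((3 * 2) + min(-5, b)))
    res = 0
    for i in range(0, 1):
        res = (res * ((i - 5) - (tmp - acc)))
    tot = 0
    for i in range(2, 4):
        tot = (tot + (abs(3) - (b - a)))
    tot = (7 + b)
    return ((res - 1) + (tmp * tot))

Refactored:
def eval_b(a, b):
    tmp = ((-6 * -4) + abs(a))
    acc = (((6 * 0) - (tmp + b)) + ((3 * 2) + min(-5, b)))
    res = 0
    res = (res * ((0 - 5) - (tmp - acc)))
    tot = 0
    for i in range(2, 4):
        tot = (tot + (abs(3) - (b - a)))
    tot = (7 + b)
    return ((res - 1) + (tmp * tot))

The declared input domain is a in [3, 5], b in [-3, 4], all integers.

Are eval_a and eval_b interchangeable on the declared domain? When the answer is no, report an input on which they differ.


Although statement counts differ; and constant usage differs; and loop structure differs, 24/24 inputs agree.
verdict: equivalent


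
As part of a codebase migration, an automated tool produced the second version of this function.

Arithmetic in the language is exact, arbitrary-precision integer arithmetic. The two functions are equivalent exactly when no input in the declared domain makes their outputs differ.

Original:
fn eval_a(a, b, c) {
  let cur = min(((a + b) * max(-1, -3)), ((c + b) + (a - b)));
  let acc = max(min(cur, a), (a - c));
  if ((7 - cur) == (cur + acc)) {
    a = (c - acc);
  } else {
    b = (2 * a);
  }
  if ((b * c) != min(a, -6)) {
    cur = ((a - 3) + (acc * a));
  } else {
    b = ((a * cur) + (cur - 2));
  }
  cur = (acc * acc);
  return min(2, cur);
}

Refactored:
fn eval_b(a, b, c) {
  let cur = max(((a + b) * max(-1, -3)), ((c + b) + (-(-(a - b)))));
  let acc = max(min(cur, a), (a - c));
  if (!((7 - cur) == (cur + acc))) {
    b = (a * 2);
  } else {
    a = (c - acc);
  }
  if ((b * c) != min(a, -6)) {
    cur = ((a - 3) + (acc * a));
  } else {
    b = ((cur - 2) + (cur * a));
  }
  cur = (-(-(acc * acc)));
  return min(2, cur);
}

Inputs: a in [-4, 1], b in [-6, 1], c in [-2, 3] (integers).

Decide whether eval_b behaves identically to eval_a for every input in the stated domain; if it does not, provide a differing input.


Input a=0, b=1, c=1: 1 from eval_a versus 0 from eval_b.
verdict: not equivalent; witness: a=0, b=1, c=1


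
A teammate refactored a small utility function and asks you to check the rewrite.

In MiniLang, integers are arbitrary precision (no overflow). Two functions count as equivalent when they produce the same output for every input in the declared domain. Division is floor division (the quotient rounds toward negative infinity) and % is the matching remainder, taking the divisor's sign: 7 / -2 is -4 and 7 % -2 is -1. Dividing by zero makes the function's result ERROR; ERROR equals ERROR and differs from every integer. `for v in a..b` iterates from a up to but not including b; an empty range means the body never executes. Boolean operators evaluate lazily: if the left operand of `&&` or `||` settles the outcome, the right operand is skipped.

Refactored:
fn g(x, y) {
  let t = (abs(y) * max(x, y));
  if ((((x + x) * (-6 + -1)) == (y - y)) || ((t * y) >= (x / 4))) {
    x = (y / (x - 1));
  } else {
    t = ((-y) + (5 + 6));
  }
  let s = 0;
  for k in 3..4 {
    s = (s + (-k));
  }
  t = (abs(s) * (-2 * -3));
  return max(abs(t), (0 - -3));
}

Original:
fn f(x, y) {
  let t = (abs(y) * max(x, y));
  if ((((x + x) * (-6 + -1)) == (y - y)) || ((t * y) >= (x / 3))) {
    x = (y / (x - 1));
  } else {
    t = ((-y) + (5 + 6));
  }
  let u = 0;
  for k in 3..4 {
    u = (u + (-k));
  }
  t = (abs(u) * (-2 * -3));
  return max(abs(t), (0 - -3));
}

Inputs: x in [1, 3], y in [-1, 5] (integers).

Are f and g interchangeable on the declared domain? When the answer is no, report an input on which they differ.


The suspicious edit (`3` became `4`) never changes the result for any input inside the declared domain.
One worked example (x=1, y=-1) — f: t := 1 | ((((x + x) * (-6 + -1)) == (y - y)) || ((t * y) >= (x / 3))): false | t := 12 | u := 0 | iter k=3: | u := -3 | t := 18 | result 18; g: t := 1 | ((((x + x) * (-6 + -1)) == (y - y)) || ((t * y) >= (x / 4))): false | t := 12 | s := 0 | iter k=3: | s := -3 | t := 18 | result 18; agreement on 18.
Checked all 21 inputs in the declared domain: the outputs agree on every one.
verdict: equivalent


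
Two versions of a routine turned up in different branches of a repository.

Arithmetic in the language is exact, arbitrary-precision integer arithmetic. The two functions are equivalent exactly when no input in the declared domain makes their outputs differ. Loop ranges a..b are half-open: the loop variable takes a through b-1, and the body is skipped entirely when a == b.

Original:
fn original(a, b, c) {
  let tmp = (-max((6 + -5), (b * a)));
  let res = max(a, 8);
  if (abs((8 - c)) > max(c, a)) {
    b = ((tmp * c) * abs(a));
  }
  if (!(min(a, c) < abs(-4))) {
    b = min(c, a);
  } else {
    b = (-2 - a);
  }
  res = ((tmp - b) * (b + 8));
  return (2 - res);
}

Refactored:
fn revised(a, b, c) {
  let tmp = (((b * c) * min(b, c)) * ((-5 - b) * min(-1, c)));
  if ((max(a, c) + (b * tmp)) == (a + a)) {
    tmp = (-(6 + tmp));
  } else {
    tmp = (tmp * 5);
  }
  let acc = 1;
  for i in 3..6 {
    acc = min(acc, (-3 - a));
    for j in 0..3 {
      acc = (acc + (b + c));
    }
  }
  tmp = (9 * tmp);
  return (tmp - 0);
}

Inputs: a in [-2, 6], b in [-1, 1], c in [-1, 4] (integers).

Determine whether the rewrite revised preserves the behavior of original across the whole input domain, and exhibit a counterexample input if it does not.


Evaluate both at a=-2, b=-1, c=-1.
original: tmp becomes -2; next res becomes 8; next (abs((8 - c)) > max(c, a)) evaluates to true; next b becomes 4; next (!(min(a, c) < abs(-4))) evaluates to false; next b becomes 0; next res becomes -16; next final value 18
revised: tmp becomes -4; next ((max(a, c) + (b * tmp)) == (a + a)) evaluates to false; next tmp becomes -20; next acc becomes 1; next at i=3:; next acc becomes -1; next at j=0:; next acc becomes -3; next at j=1:; next acc becomes -5; next at j=2:; next acc becomes -7; next at i=4:; next acc becomes -7; next at j=0:; next acc becomes -9; next at j=1:; next acc becomes -11; next at j=2:; next acc becomes -13; next at i=5:; next acc becomes -13; next at j=0:; next acc becomes -15; next at j=1:; next acc becomes -17; next at j=2:; next acc becomes -19; next tmp becomes -180; next final value -180
18 vs -180 — the two versions disagree here.
verdict: not equivalent; witness: a=-2, b=-1, c=-1


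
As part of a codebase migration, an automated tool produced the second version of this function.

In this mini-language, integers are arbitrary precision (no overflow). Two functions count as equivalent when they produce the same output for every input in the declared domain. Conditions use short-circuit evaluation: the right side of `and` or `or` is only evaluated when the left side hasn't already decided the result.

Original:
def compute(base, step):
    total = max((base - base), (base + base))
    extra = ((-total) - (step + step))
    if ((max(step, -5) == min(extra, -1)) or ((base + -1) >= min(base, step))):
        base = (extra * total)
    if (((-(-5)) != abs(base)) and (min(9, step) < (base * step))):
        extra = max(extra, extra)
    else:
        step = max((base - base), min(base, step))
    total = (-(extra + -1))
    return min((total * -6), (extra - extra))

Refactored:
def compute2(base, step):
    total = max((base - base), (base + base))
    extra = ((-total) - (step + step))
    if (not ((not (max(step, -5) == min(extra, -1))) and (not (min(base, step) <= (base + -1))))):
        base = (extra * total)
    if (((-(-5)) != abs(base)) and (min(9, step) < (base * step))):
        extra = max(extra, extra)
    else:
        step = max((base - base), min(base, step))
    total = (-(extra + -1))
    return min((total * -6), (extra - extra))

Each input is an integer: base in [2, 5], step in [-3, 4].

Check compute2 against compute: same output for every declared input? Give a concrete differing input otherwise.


Equivalent — the differences include comparison usage differs, plus boolean connective usage differs, yet no declared input distinguishes the two.
As a probe, take base=4, step=-2: compute runs total := 8 | extra := -4 | ((max(step, -5) == min(extra, -1)) or ((base + -1) >= min(base, step))): true | base := -32 | (((-(-5)) != abs(base)) and (min(9, step) < (base * step))): true | extra := -4 | total := 5 | result -30; compute2 runs total := 8 | extra := -4 | (not ((not (max(step, -5) == min(extra, -1))) and (not (min(base, step) <= (base + -1))))): true | base := -32 | (((-(-5)) != abs(base)) and (min(9, step) < (base * step))): true | extra := -4 | total := 5 | result -30; both end at -30.
Checked all 32 inputs in the declared domain: the outputs agree on every one.
verdict: equivalent


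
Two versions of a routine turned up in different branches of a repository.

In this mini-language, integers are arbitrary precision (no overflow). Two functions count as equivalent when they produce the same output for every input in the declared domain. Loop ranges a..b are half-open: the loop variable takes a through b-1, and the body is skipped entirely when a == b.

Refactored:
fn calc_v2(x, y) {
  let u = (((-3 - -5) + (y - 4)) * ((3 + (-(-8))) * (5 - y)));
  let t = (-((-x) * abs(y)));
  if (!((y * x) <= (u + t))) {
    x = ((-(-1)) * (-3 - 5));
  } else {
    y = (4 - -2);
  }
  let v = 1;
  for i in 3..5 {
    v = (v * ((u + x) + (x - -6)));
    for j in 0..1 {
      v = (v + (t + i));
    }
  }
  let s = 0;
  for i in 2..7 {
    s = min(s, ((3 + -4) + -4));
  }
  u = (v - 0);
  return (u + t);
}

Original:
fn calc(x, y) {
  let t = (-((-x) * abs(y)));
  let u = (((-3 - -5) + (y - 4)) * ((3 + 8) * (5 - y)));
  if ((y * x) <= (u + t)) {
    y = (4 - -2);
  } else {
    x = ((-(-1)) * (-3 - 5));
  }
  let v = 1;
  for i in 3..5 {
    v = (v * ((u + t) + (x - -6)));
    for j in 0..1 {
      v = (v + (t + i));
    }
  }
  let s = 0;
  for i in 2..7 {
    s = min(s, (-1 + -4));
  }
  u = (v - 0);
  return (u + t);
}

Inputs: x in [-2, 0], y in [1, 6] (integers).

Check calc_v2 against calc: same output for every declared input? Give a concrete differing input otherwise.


On input x=-2, y=1, calc returns 2256 while calc_v2 returns 2862.
verdict: not equivalent; witness: x=-2, y=1


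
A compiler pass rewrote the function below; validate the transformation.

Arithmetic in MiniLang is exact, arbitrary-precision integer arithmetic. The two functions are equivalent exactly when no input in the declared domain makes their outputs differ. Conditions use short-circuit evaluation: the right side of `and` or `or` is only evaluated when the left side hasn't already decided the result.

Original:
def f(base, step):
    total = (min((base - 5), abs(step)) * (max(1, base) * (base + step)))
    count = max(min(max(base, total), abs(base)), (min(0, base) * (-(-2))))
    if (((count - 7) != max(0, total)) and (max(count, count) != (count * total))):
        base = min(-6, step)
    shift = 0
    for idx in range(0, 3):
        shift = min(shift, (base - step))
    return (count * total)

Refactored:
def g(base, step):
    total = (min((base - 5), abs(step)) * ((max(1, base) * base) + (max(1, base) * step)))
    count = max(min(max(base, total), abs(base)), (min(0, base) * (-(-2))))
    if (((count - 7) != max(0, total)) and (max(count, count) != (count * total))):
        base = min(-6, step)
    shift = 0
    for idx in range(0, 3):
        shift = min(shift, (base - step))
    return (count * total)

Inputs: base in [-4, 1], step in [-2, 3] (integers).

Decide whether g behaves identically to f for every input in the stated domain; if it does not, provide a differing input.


Equivalent — the differences include min/max/abs usage differs, arithmetic usage differs, constant usage differs, yet no declared input distinguishes the two.
Tracing base=-1, step=2: f: total := -6 | count := -1 | (((count - 7) != max(0, total)) and (max(count, count) != (count * total))): true | base := -6 | shift := 0 | iter idx=0: | shift := -8 | iter idx=1: | shift := -8 | iter idx=2: | shift := -8 | result 6 | g: total := -6 | count := -1 | (((count - 7) != max(0, total)) and (max(count, count) != (count * total))): true | base := -6 | shift := 0 | iter idx=0: | shift := -8 | iter idx=1: | shift := -8 | iter idx=2: | shift := -8 | result 6 — matching result 6.
Sweeping the whole domain (36 inputs) finds no disagreement.
verdict: equivalent


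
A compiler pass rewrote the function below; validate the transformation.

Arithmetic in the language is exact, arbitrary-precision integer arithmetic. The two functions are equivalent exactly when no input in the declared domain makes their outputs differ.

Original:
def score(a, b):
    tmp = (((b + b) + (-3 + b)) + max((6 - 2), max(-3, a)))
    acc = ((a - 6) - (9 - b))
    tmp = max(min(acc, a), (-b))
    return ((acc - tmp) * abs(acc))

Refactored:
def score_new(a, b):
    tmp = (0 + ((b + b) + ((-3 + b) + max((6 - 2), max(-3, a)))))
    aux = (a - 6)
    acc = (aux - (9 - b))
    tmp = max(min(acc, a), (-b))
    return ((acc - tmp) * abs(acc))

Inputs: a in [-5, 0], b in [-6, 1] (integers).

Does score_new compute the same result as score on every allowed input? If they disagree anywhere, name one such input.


Although local variable names differ; also statement counts differ; also arithmetic usage differs; also constant usage differs, 48/48 inputs agree.
verdict: equivalent


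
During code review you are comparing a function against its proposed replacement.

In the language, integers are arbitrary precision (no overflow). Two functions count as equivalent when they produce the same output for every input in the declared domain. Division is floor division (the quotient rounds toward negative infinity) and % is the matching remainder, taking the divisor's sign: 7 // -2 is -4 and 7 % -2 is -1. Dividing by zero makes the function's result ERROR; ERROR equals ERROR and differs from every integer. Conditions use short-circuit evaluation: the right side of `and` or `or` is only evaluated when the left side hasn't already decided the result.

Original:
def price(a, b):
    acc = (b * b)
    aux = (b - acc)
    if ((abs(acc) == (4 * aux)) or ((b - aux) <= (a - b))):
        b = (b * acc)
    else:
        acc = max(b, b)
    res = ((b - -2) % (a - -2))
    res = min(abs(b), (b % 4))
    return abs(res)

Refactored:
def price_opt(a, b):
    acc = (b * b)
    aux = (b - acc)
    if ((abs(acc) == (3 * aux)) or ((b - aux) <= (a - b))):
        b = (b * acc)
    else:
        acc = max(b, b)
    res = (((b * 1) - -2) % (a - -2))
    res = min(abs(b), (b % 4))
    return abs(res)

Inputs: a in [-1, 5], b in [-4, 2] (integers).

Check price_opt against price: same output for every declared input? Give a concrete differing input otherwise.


Equivalent. Although `4` became `3`, no input in the stated domain can expose it.
Every one of the 49 inputs gives matching results.
Spot check at a=5, b=-4 — price: acc=16, then aux=-20, then ((abs(acc) == (4 * aux)) or ((b - aux) <= (a - b))) is false, then acc=-4, then res=5, then res=0, then returns 0. price_opt: acc=16, then aux=-20, then ((abs(acc) == (3 * aux)) or ((b - aux) <= (a - b))) is false, then acc=-4, then res=5, then res=0, then returns 0. Both give 0.
verdict: equivalent


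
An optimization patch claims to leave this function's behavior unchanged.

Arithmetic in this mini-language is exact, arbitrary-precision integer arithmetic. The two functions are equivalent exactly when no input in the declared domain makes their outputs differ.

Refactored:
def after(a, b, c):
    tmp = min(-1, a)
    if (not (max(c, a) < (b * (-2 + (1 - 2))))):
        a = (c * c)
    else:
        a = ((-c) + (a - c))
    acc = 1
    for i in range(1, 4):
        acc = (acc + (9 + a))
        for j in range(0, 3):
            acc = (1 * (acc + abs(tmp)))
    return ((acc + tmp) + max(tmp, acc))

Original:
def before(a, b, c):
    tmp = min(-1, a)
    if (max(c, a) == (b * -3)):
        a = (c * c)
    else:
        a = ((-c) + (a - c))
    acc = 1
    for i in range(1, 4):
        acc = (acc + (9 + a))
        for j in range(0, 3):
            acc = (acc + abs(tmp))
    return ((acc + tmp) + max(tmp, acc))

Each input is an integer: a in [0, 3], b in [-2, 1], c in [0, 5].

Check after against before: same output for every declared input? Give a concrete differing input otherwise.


Run the pair on a=0, b=-1, c=4.
before: tmp := -1 | (max(c, a) == (b * -3)): false | a := -8 | acc := 1 | iter i=1: | acc := 2 | iter j=0: | acc := 3 | iter j=1: | acc := 4 | iter j=2: | acc := 5 | iter i=2: | acc := 6 | iter j=0: | acc := 7 | iter j=1: | acc := 8 | iter j=2: | acc := 9 | iter i=3: | acc := 10 | iter j=0: | acc := 11 | iter j=1: | acc := 12 | iter j=2: | acc := 13 | result 25
after: tmp := -1 | (not (max(c, a) < (b * (-2 + (1 - 2))))): true | a := 16 | acc := 1 | iter i=1: | acc := 26 | iter j=0: | acc := 27 | iter j=1: | acc := 28 | iter j=2: | acc := 29 | iter i=2: | acc := 54 | iter j=0: | acc := 55 | iter j=1: | acc := 56 | iter j=2: | acc := 57 | iter i=3: | acc := 82 | iter j=0: | acc := 83 | iter j=1: | acc := 84 | iter j=2: | acc := 85 | result 169
25 and 169 differ, so these are not the same function on this domain.
verdict: not equivalent; witness: a=0, b=-1, c=4


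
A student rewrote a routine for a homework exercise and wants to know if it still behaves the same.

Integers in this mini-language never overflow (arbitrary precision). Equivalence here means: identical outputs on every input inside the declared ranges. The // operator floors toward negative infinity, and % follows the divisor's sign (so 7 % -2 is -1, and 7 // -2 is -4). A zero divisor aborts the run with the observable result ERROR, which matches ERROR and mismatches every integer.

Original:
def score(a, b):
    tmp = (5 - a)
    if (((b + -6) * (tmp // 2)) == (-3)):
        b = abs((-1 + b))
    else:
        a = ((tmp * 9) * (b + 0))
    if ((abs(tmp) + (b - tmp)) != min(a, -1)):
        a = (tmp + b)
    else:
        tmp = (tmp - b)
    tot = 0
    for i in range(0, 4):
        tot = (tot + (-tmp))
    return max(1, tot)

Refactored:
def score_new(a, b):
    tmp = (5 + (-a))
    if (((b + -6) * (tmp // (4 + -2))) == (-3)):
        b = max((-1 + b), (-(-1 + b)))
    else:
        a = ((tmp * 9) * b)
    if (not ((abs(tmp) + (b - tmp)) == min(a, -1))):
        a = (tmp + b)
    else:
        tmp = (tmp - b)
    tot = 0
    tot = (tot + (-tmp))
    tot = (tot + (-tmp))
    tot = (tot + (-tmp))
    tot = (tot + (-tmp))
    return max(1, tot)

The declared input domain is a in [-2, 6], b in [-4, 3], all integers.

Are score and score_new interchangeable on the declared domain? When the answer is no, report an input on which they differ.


The two are interchangeable: comparison usage differs, and constant usage differs, and loop structure differs, and statement counts differ, and boolean connective usage differs, and local variable names differ, and min/max/abs usage differs, and arithmetic usage differs, and every declared input agrees.
As a probe, take a=0, b=0: score runs tmp=5, then (((b + -6) * (tmp // 2)) == (-3)) is false, then a=0, then ((abs(tmp) + (b - tmp)) != min(a, -1)) is true, then a=5, then tot=0, then (i=0), then tot=-5, then (i=1), then tot=-10, then (i=2), then tot=-15, then (i=3), then tot=-20, then returns 1; score_new runs tmp=5, then (((b + -6) * (tmp // (4 + -2))) == (-3)) is false, then a=0, then (not ((abs(tmp) + (b - tmp)) == min(a, -1))) is true, then a=5, then tot=0, then tot=-5, then tot=-10, then tot=-15, then tot=-20, then returns 1; both end at 1.
Every one of the 72 inputs gives matching results.
verdict: equivalent


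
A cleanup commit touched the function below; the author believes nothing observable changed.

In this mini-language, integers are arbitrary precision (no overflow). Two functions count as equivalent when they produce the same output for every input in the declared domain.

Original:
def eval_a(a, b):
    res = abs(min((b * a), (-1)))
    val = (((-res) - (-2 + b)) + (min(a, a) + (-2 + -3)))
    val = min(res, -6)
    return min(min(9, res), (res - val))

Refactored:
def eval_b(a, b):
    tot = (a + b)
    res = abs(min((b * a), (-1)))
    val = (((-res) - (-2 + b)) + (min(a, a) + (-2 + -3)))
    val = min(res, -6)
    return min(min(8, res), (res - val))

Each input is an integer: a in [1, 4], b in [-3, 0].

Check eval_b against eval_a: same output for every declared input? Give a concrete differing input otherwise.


Take a=3, b=-3.
eval_a: res becomes 9; next val becomes -6; next val becomes -6; next final value 9
eval_b: tot becomes 0; next res becomes 9; next val becomes -6; next val becomes -6; next final value 8
9 and 8 differ, so these are not the same function on this domain.
verdict: not equivalent; witness: a=3, b=-3


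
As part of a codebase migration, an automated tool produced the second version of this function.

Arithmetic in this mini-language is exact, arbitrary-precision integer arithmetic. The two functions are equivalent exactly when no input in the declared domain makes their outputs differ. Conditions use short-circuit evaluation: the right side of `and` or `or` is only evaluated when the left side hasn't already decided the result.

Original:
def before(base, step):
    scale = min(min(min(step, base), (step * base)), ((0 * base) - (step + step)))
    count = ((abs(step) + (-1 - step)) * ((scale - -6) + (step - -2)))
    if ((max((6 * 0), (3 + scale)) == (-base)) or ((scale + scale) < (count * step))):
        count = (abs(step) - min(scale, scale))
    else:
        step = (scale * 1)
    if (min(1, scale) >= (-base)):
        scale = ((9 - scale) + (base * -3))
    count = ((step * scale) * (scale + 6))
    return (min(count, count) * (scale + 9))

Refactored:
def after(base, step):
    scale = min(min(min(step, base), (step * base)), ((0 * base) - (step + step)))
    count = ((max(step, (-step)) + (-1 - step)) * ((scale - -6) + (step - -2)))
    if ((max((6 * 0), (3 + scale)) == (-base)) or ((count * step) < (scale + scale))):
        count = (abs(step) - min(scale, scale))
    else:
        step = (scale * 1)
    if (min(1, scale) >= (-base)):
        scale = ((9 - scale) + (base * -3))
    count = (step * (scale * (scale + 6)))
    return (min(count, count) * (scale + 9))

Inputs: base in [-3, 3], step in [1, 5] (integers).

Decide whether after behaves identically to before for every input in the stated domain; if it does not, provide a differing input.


Take base=-3, step=4.
before: scale=-12, then count=0, then ((max((6 * 0), (3 + scale)) == (-base)) or ((scale + scale) < (count * step))) is true, then count=16, then (min(1, scale) >= (-base)) is false, then count=288, then returns -864
after: scale=-12, then count=0, then ((max((6 * 0), (3 + scale)) == (-base)) or ((count * step) < (scale + scale))) is false, then step=-12, then (min(1, scale) >= (-base)) is false, then count=-864, then returns 2592
-864 vs 2592 — the two versions disagree here.
verdict: not equivalent; witness: base=-3, step=4


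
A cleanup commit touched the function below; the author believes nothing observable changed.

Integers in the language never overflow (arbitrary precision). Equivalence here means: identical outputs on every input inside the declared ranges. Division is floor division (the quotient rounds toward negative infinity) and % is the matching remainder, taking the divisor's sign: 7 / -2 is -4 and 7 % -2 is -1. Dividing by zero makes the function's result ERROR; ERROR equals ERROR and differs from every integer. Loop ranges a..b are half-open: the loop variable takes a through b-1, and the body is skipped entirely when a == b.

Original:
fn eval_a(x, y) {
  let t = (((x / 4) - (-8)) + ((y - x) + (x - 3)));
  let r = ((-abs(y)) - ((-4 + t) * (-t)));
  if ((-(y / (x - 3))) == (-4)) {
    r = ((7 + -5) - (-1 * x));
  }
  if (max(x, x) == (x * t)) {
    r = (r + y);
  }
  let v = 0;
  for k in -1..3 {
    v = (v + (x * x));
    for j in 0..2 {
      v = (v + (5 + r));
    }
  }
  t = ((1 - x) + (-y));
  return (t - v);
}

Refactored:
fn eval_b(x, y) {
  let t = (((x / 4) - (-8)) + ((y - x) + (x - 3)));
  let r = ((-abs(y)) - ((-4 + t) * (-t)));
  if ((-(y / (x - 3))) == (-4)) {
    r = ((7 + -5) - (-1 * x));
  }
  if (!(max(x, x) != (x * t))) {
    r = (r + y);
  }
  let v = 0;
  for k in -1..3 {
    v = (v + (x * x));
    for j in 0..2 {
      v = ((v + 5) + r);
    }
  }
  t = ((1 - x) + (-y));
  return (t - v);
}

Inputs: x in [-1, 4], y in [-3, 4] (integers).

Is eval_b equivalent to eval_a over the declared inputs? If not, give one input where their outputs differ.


The two versions differ — the changes include boolean connective usage differs, comparison usage differs.
Spot check at x=-1, y=3 — eval_a: t = 7; r = 18; ((-(y / (x - 3))) == (-4)) -> false; (max(x, x) == (x * t)) -> false; v = 0; [k=-1]; v = 1; [j=0]; v = 24; [j=1]; v = 47; [k=0]; v = 48; [j=0]; v = 71; [j=1]; v = 94; [k=1]; v = 95; [j=0]; v = 118; [j=1]; v = 141; [k=2]; v = 142; [j=0]; v = 165; [j=1]; v = 188; t = -1; return -189. eval_b: t = 7; r = 18; ((-(y / (x - 3))) == (-4)) -> false; (!(max(x, x) != (x * t))) -> false; v = 0; [k=-1]; v = 1; [j=0]; v = 24; [j=1]; v = 47; [k=0]; v = 48; [j=0]; v = 71; [j=1]; v = 94; [k=1]; v = 95; [j=0]; v = 118; [j=1]; v = 141; [k=2]; v = 142; [j=0]; v = 165; [j=1]; v = 188; t = -1; return -189. Both give -189.
Sweeping the whole domain (48 inputs) finds no disagreement.
verdict: equivalent


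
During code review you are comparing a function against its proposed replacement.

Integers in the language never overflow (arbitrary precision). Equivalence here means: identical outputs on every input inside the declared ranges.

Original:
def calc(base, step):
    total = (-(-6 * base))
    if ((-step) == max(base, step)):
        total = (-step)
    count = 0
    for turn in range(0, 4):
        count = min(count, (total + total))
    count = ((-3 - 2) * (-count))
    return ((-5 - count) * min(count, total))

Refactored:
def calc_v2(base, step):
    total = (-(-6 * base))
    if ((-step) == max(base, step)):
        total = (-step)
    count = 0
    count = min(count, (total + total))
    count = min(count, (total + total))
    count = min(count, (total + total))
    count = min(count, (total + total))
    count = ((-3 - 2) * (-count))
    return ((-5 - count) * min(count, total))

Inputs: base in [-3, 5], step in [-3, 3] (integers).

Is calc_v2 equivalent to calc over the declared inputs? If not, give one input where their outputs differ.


Changes here: min/max/abs usage differs; loop structure differs; statement counts differ; arithmetic usage differs; local variable names differ; the full 63-point sweep finds no disagreement.
verdict: equivalent


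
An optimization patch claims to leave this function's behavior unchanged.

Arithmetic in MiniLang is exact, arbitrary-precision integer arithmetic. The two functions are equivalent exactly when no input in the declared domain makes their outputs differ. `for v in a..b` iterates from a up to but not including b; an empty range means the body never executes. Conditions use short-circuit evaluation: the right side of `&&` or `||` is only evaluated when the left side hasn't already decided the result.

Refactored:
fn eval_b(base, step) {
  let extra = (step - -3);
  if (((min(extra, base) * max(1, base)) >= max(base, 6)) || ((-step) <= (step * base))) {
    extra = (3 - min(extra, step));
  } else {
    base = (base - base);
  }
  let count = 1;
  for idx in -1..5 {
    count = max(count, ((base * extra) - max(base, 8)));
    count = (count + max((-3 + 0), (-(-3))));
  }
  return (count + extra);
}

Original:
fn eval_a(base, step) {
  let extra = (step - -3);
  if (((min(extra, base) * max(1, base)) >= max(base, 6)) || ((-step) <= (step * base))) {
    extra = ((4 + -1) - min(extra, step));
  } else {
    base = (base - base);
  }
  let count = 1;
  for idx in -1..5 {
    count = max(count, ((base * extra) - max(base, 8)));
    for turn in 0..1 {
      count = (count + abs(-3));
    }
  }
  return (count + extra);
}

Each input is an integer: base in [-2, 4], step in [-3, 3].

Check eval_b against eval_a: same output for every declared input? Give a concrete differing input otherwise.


The two versions differ — the changes include loop structure differs, plus local variable names differ, plus constant usage differs, plus statement counts differ, plus min/max/abs usage differs.
As a probe, take base=2, step=-3: eval_a runs extra := 0 | (((min(extra, base) * max(1, base)) >= max(base, 6)) || ((-step) <= (step * base))): false | base := 0 | count := 1 | iter idx=-1: | count := 1 | iter turn=0: | count := 4 | iter idx=0: | count := 4 | iter turn=0: | count := 7 | iter idx=1: | count := 7 | iter turn=0: | count := 10 | iter idx=2: | count := 10 | iter turn=0: | count := 13 | iter idx=3: | count := 13 | iter turn=0: | count := 16 | iter idx=4: | count := 16 | iter turn=0: | count := 19 | result 19; eval_b runs extra := 0 | (((min(extra, base) * max(1, base)) >= max(base, 6)) || ((-step) <= (step * base))): false | base := 0 | count := 1 | iter idx=-1: | count := 1 | count := 4 | iter idx=0: | count := 4 | count := 7 | iter idx=1: | count := 7 | count := 10 | iter idx=2: | count := 10 | count := 13 | iter idx=3: | count := 13 | count := 16 | iter idx=4: | count := 16 | count := 19 | result 19; both end at 19.
Sweeping the whole domain (49 inputs) finds no disagreement.
verdict: equivalent


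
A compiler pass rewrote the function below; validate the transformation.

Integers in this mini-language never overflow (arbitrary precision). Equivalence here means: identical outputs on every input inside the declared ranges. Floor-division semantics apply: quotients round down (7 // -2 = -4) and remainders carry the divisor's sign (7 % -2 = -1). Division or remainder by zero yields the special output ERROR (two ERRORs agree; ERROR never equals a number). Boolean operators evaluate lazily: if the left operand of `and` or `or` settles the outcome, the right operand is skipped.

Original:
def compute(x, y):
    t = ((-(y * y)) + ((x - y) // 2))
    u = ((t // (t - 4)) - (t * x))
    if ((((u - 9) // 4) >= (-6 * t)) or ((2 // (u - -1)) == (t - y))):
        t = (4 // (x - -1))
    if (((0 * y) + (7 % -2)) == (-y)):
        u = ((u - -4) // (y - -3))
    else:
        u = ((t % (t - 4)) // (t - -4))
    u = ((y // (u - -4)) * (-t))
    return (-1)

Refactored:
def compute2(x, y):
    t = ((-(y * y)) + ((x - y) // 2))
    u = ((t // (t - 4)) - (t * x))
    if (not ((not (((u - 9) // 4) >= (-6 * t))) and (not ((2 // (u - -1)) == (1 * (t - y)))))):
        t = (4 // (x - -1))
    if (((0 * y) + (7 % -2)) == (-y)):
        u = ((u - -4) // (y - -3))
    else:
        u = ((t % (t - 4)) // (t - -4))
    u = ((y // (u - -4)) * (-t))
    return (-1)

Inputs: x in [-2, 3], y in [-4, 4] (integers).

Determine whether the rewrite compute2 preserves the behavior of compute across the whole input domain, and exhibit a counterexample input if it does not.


The two are interchangeable: constant usage differs; arithmetic usage differs; boolean connective usage differs, and every declared input agrees.
Tracing x=2, y=0: compute: t becomes 1; next u becomes -3; next ((((u - 9) // 4) >= (-6 * t)) or ((2 // (u - -1)) == (t - y))) evaluates to true; next t becomes 1; next (((0 * y) + (7 % -2)) == (-y)) evaluates to false; next u becomes -1; next u becomes 0; next final value -1 | compute2: t becomes 1; next u becomes -3; next (not ((not (((u - 9) // 4) >= (-6 * t))) and (not ((2 // (u - -1)) == (1 * (t - y)))))) evaluates to true; next t becomes 1; next (((0 * y) + (7 % -2)) == (-y)) evaluates to false; next u becomes -1; next u becomes 0; next final value -1 — matching result -1.
Every one of the 54 inputs gives matching results.
verdict: equivalent


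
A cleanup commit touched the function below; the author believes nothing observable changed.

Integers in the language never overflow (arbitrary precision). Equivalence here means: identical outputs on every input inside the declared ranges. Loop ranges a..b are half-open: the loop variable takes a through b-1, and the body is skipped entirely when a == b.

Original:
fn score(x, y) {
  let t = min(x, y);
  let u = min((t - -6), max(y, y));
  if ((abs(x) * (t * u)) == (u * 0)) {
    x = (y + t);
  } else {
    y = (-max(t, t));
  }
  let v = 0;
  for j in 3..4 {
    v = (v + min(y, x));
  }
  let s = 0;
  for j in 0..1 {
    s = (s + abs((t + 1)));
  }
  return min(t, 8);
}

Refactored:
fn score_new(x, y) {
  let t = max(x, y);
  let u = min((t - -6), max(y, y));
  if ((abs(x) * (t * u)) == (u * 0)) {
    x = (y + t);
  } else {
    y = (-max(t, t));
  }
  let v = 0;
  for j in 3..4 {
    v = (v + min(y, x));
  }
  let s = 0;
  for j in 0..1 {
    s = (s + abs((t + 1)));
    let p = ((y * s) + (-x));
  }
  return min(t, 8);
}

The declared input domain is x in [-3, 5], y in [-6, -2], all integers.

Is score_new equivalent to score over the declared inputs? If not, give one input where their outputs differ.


The rewrite breaks on x=-3, y=-6, where the results are -6 and -3.
score: t becomes -6; next u becomes -6; next ((abs(x) * (t * u)) == (u * 0)) evaluates to false; next y becomes 6; next v becomes 0; next at j=3:; next v becomes -3; next s becomes 0; next at j=0:; next s becomes 5; next final value -6
score_new: t becomes -3; next u becomes -6; next ((abs(x) * (t * u)) == (u * 0)) evaluates to false; next y becomes 3; next v becomes 0; next at j=3:; next v becomes -3; next s becomes 0; next at j=0:; next s becomes 2; next p becomes 9; next final value -3
verdict: not equivalent; witness: x=-3, y=-6


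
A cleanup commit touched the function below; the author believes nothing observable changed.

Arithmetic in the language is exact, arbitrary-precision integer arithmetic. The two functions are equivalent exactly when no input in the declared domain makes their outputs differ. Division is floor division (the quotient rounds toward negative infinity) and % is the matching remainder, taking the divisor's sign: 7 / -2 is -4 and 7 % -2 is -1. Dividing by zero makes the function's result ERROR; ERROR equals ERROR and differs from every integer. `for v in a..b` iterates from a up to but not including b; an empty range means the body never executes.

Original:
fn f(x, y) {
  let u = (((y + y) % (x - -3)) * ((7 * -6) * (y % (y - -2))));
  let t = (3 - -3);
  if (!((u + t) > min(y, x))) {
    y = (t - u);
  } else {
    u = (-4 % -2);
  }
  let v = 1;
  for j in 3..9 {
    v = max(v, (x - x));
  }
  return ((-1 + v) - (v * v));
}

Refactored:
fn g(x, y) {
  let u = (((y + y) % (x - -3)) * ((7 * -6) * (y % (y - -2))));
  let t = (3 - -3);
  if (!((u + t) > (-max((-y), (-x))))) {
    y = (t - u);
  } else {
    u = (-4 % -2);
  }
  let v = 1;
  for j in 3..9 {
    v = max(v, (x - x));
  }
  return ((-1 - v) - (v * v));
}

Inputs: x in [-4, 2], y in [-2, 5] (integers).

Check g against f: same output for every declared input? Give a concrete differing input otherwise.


Try x=-4, y=-1.
f: u becomes 0; next t becomes 6; next (!((u + t) > min(y, x))) evaluates to false; next u becomes 0; next v becomes 1; next at j=3:; next v becomes 1; next at j=4:; next v becomes 1; next at j=5:; next v becomes 1; next at j=6:; next v becomes 1; next at j=7:; next v becomes 1; next at j=8:; next v becomes 1; next final value -1
g: u becomes 0; next t becomes 6; next (!((u + t) > (-max((-y), (-x))))) evaluates to false; next u becomes 0; next v becomes 1; next at j=3:; next v becomes 1; next at j=4:; next v becomes 1; next at j=5:; next v becomes 1; next at j=6:; next v becomes 1; next at j=7:; next v becomes 1; next at j=8:; next v becomes 1; next final value -3
-1 against -3: the behavior changed.
verdict: not equivalent; witness: x=-4, y=-1


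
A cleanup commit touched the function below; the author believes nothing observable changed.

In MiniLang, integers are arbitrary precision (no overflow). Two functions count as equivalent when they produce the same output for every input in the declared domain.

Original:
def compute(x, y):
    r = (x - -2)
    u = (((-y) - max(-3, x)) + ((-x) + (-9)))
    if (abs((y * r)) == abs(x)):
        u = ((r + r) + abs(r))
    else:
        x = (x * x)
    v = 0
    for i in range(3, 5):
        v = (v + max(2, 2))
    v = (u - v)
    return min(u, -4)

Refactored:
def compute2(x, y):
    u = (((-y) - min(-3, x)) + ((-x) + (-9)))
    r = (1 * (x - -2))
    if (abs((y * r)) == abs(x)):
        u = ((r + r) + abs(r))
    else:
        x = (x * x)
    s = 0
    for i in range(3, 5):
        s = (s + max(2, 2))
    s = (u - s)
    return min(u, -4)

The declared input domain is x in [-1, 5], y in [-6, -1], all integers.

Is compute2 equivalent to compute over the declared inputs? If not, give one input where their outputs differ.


Not equivalent: x=-1, y=-2 separates them (-5 vs -4).
compute: r=1, then u=-5, then (abs((y * r)) == abs(x)) is false, then x=1, then v=0, then (i=3), then v=2, then (i=4), then v=4, then v=-9, then returns -5
compute2: u=-3, then r=1, then (abs((y * r)) == abs(x)) is false, then x=1, then s=0, then (i=3), then s=2, then (i=4), then s=4, then s=-7, then returns -4
verdict: not equivalent; witness: x=-1, y=-2


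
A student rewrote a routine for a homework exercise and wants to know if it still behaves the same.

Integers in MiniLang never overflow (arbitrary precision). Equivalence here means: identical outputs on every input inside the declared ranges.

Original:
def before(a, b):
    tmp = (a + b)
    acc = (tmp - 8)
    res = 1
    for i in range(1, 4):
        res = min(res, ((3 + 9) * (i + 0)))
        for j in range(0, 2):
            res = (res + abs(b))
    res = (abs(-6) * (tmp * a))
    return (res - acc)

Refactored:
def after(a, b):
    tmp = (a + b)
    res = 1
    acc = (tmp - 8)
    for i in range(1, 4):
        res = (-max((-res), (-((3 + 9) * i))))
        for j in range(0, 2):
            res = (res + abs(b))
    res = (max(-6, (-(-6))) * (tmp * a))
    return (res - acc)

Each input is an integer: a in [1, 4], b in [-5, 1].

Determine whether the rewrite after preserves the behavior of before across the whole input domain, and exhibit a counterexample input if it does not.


The two versions differ — the changes include min/max/abs usage differs; constant usage differs; arithmetic usage differs.
One worked example (a=3, b=-2) — before: tmp = 1; acc = -7; res = 1; [i=1]; res = 1; [j=0]; res = 3; [j=1]; res = 5; [i=2]; res = 5; [j=0]; res = 7; [j=1]; res = 9; [i=3]; res = 9; [j=0]; res = 11; [j=1]; res = 13; res = 18; return 25; after: tmp = 1; res = 1; acc = -7; [i=1]; res = 1; [j=0]; res = 3; [j=1]; res = 5; [i=2]; res = 5; [j=0]; res = 7; [j=1]; res = 9; [i=3]; res = 9; [j=0]; res = 11; [j=1]; res = 13; res = 18; return 25; agreement on 25.
Across all 28 domain points the two functions coincide.
verdict: equivalent
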